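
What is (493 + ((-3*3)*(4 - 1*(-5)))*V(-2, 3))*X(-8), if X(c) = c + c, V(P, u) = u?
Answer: -4000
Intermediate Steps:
X(c) = 2*c
(493 + ((-3*3)*(4 - 1*(-5)))*V(-2, 3))*X(-8) = (493 + ((-3*3)*(4 - 1*(-5)))*3)*(2*(-8)) = (493 - 9*(4 + 5)*3)*(-16) = (493 - 9*9*3)*(-16) = (493 - 81*3)*(-16) = (493 - 243)*(-16) = 250*(-16) = -4000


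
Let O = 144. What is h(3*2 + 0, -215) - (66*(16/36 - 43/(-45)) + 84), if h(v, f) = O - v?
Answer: -192/5 ≈ -38.400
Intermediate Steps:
h(v, f) = 144 - v
h(3*2 + 0, -215) - (66*(16/36 - 43/(-45)) + 84) = (144 - (3*2 + 0)) - (66*(16/36 - 43/(-45)) + 84) = (144 - (6 + 0)) - (66*(16*(1/36) - 43*(-1/45)) + 84) = (144 - 1*6) - (66*(4/9 + 43/45) + 84) = (144 - 6) - (66*(7/5) + 84) = 138 - (462/5 + 84) = 138 - 1*882/5 = 138 - 882/5 = -192/5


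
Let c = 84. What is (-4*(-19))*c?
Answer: 6384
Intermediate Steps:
(-4*(-19))*c = -4*(-19)*84 = 76*84 = 6384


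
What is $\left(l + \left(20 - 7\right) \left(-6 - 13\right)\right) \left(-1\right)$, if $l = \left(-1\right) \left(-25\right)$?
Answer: $222$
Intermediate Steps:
$l = 25$
$\left(l + \left(20 - 7\right) \left(-6 - 13\right)\right) \left(-1\right) = \left(25 + \left(20 - 7\right) \left(-6 - 13\right)\right) \left(-1\right) = \left(25 + 13 \left(-19\right)\right) \left(-1\right) = \left(25 - 247\right) \left(-1\right) = \left(-222\right) \left(-1\right) = 222$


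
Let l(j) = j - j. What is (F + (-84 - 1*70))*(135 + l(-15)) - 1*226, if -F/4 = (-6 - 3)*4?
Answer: -1576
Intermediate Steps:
l(j) = 0
F = 144 (F = -4*(-6 - 3)*4 = -(-36)*4 = -4*(-36) = 144)
(F + (-84 - 1*70))*(135 + l(-15)) - 1*226 = (144 + (-84 - 1*70))*(135 + 0) - 1*226 = (144 + (-84 - 70))*135 - 226 = (144 - 154)*135 - 226 = -10*135 - 226 = -1350 - 226 = -1576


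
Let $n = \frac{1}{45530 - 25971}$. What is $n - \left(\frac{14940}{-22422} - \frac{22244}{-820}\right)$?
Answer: $- \frac{396479859828}{14983856515} \approx -26.46$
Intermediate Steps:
$n = \frac{1}{19559} \approx 5.1127 \cdot 10^{-5}$
$n - \left(\frac{14940}{-22422} - \frac{22244}{-820}\right) = \frac{1}{19559} - \left(\frac{14940}{-22422} - \frac{22244}{-820}\right) = \frac{1}{19559} - \left(14940 \left(- \frac{1}{22422}\right) - - \frac{5561}{205}\right) = \frac{1}{19559} - \left(- \frac{2490}{3737} + \frac{5561}{205}\right) = \frac{1}{19559} - \frac{20271007}{766085} = - \frac{396479859828}{14983856515}$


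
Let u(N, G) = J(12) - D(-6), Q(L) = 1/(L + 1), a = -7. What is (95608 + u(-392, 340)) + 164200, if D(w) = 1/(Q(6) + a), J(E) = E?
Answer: 12471367/48 ≈ 2.5982e+5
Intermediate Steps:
Q(L) = 1/(1 + L)
D(w) = -7/48 (D(w) = 1/(1/(1 + 6) - 7) = 1/(1/7 - 7) = 1/(⅐ - 7) = 1/(-48/7) = -7/48)
u(N, G) = 583/48 (u(N, G) = 12 - 1*(-7/48) = 12 + 7/48 = 583/48)
(95608 + u(-392, 340)) + 164200 = (95608 + 583/48) + 164200 = 4589767/48 + 164200 = 12471367/48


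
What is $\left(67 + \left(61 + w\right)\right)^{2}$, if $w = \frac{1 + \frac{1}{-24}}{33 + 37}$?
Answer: $\frac{46252093969}{2822400} \approx 16388.0$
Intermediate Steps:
$w = \frac{23}{1680}$ ($w = \frac{1 - \frac{1}{24}}{70} = \frac{23}{24} \cdot \frac{1}{70} = \frac{23}{1680} \approx 0.01369$)
$\left(67 + \left(61 + w\right)\right)^{2} = \left(67 + \left(61 + \frac{23}{1680}\right)\right)^{2} = \left(67 + \frac{102503}{1680}\right)^{2} = \left(\frac{215063}{1680}\right)^{2} = \frac{46252093969}{2822400}$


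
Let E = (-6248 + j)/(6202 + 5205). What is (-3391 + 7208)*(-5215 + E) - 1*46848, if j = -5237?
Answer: -20694730906/1037 ≈ -1.9956e+7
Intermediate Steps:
E = -11485/11407 (E = (-6248 - 5237)/(6202 + 5205) = -11485/11407 ≈ -1.0068)
(-3391 + 7208)*(-5215 + E) - 1*46848 = (-3391 + 7208)*(-5215 - 11485/11407) - 1*46848 = 3817*(-59498990/11407) - 46848 = -20646149530/1037 - 46848 = -20694730906/1037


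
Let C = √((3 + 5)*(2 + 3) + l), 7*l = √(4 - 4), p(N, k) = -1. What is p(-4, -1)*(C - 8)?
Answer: 8 - 2*√10 ≈ 1.6754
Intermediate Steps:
l = 0 (l = √(4 - 4)/7 = √0/7 = (⅐)*0 = 0)
C = 2*√10 (C = √((3 + 5)*(2 + 3) + 0) = √(8*5 + 0) = √(40 + 0) = √40 = 2*√10 ≈ 6.3246)
p(-4, -1)*(C - 8) = -(2*√10 - 8) = -(-8 + 2*√10) = 8 - 2*√10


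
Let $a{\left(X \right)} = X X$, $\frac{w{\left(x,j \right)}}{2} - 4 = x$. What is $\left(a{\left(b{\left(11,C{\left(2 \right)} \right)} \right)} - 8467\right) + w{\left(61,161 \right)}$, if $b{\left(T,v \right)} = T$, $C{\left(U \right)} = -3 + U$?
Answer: $-8216$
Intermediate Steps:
$w{\left(x,j \right)} = 8 + 2 x$
$a{\left(X \right)} = X^{2}$
$\left(a{\left(b{\left(11,C{\left(2 \right)} \right)} \right)} - 8467\right) + w{\left(61,161 \right)} = \left(11^{2} - 8467\right) + \left(8 + 2 \cdot 61\right) = \left(121 - 8467\right) + \left(8 + 122\right) = -8346 + 130 = -8216$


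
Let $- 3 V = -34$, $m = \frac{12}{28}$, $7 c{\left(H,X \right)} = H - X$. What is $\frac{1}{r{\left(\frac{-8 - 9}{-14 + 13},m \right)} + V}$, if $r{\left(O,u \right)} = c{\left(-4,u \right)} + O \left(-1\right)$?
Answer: $- \frac{147}{926} \approx -0.15875$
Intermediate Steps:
$c{\left(H,X \right)} = - \frac{X}{7} + \frac{H}{7}$ ($c{\left(H,X \right)} = \frac{H - X}{7} = - \frac{X}{7} + \frac{H}{7}$)
$m = \frac{3}{7}$ ($m = 12 \cdot \frac{1}{28} = \frac{3}{7} \approx 0.42857$)
$V = \frac{34}{3}$ ($V = \left(- \frac{1}{3}\right) \left(-34\right) = \frac{34}{3} \approx 11.333$)
$r{\left(O,u \right)} = - \frac{4}{7} - O - \frac{u}{7}$ ($r{\left(O,u \right)} = \left(- \frac{u}{7} + \frac{1}{7} \left(-4\right)\right) + O \left(-1\right) = \left(- \frac{u}{7} - \frac{4}{7}\right) - O = \left(- \frac{4}{7} - \frac{u}{7}\right) - O = - \frac{4}{7} - O - \frac{u}{7}$)
$\frac{1}{r{\left(\frac{-8 - 9}{-14 + 13},m \right)} + V} = \frac{1}{\left(- \frac{4}{7} - \frac{-8 - 9}{-14 + 13} - \frac{3}{49}\right) + \frac{34}{3}} = \frac{1}{\left(- \frac{4}{7} - - \frac{17}{-1} - \frac{3}{49}\right) + \frac{34}{3}} = \frac{1}{\left(- \frac{4}{7} - \left(-17\right) \left(-1\right) - \frac{3}{49}\right) + \frac{34}{3}} = \frac{1}{\left(- \frac{4}{7} - 17 - \frac{3}{49}\right) + \frac{34}{3}} = \frac{1}{- \frac{864}{49} + \frac{34}{3}} = \frac{1}{- \frac{926}{147}} = - \frac{147}{926}$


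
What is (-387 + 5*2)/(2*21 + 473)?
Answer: -377/515 ≈ -0.73204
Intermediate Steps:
(-387 + 5*2)/(2*21 + 473) = (-387 + 10)/(42 + 473) = -377/515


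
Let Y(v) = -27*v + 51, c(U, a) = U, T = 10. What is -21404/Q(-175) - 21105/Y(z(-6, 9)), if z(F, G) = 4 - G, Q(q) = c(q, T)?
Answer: 95923/10850 ≈ 8.8408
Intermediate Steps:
Q(q) = q
Y(v) = 51 - 27*v
-21404/Q(-175) - 21105/Y(z(-6, 9)) = -21404/(-175) - 21105/(51 - 27*(4 - 1*9)) = -21404*(-1/175) - 21105/(51 - 27*(4 - 9)) = 21404/175 - 21105/(51 - 27*(-5)) = 21404/175 - 21105/(51 + 135) = 21404/175 - 21105/186 = 21404/175 - 21105*1/186 = 21404/175 - 7035/62 = 95923/10850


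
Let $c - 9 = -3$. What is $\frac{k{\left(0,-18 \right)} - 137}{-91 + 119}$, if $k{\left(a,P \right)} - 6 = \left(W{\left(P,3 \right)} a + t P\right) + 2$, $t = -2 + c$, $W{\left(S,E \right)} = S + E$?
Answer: $- \frac{201}{28} \approx -7.1786$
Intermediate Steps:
$c = 6$ ($c = 9 - 3 = 6$)
$W{\left(S,E \right)} = E + S$
$t = 4$ ($t = -2 + 6 = 4$)
$k{\left(a,P \right)} = 8 + 4 P + a \left(3 + P\right)$ ($k{\left(a,P \right)} = 6 + \left(\left(\left(3 + P\right) a + 4 P\right) + 2\right) = 6 + \left(\left(a \left(3 + P\right) + 4 P\right) + 2\right) = 6 + \left(\left(4 P + a \left(3 + P\right)\right) + 2\right) = 6 + \left(2 + 4 P + a \left(3 + P\right)\right) = 8 + 4 P + a \left(3 + P\right)$)
$\frac{k{\left(0,-18 \right)} - 137}{-91 + 119} = \frac{\left(8 + 4 \left(-18\right) + 0 \left(3 - 18\right)\right) - 137}{-91 + 119} = \frac{\left(8 - 72 + 0 \left(-15\right)\right) - 137}{28} = \left(\left(8 - 72 + 0\right) - 137\right) \frac{1}{28} = \left(-64 - 137\right) \frac{1}{28} = \left(-201\right) \frac{1}{28} = - \frac{201}{28}$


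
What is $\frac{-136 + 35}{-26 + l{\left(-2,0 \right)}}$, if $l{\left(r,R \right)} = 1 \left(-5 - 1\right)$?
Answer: $\frac{101}{32} \approx 3.1563$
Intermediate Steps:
$l{\left(r,R \right)} = -6$ ($l{\left(r,R \right)} = 1 \left(-6\right) = -6$)
$\frac{-136 + 35}{-26 + l{\left(-2,0 \right)}} = \frac{-136 + 35}{-26 - 6} = - \frac{101}{-32} = \left(-101\right) \left(- \frac{1}{32}\right) = \frac{101}{32}$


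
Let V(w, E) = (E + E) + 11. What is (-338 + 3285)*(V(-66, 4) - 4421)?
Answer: -12972694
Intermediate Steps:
V(w, E) = 11 + 2*E (V(w, E) = 2*E + 11 = 11 + 2*E)
(-338 + 3285)*(V(-66, 4) - 4421) = (-338 + 3285)*((11 + 2*4) - 4421) = 2947*((11 + 8) - 4421) = 2947*(19 - 4421) = 2947*(-4402) = -12972694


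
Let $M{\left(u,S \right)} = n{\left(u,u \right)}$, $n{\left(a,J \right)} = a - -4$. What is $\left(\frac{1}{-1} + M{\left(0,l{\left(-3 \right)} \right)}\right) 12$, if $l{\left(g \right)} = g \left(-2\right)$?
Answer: $36$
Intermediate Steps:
$n{\left(a,J \right)} = 4 + a$ ($n{\left(a,J \right)} = a + 4 = 4 + a$)
$l{\left(g \right)} = - 2 g$
$M{\left(u,S \right)} = 4 + u$
$\left(\frac{1}{-1} + M{\left(0,l{\left(-3 \right)} \right)}\right) 12 = \left(\frac{1}{-1} + \left(4 + 0\right)\right) 12 = \left(-1 + 4\right) 12 = 3 \cdot 12 = 36$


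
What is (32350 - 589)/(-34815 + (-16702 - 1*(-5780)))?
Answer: -31761/45737 ≈ -0.69443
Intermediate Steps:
(32350 - 589)/(-34815 + (-16702 - 1*(-5780))) = 31761/(-34815 + (-16702 + 5780)) = 31761/(-34815 - 10922) = 31761/(-45737) = 31761*(-1/45737) = -31761/45737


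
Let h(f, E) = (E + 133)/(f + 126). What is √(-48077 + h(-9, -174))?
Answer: 5*I*√2925026/39 ≈ 219.27*I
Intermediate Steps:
h(f, E) = (133 + E)/(126 + f)
√(-48077 + h(-9, -174)) = √(-48077 + (133 - 174)/(126 - 9)) = √(-48077 - 41/117) = √(-5625050/117) = 5*I*√2925026/39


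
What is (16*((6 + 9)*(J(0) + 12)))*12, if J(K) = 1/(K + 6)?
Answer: 35040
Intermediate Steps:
J(K) = 1/(6 + K)
(16*((6 + 9)*(J(0) + 12)))*12 = (16*((6 + 9)*(1/(6 + 0) + 12)))*12 = (16*(15*(1/6 + 12)))*12 = (16*(15*(⅙ + 12)))*12 = (16*(15*(73/6)))*12 = (16*(365/2))*12 = 2920*12 = 35040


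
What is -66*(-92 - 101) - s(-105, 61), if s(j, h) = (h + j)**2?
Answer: 10802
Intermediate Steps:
-66*(-92 - 101) - s(-105, 61) = -66*(-92 - 101) - (61 - 105)**2 = -66*(-193) - 1*(-44)**2 = 12738 - 1*1936 = 12738 - 1936 = 10802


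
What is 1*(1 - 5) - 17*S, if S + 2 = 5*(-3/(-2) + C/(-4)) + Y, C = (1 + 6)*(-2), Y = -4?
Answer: -327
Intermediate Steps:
C = -14 (C = 7*(-2) = -14)
S = 19 (S = -2 + (5*(-3/(-2) - 14/(-4)) - 4) = -2 + (5*(-3*(-½) - 14*(-¼)) - 4) = -2 + (5*(3/2 + 7/2) - 4) = -2 + (5*5 - 4) = -2 + (25 - 4) = -2 + 21 = 19)
1*(1 - 5) - 17*S = 1*(1 - 5) - 17*19 = 1*(-4) - 323 = -4 - 323 = -327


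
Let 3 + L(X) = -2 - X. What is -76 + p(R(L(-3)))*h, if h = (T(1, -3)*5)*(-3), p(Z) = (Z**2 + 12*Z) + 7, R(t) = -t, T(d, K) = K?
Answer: 1499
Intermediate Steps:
L(X) = -5 - X (L(X) = -3 + (-2 - X) = -5 - X)
p(Z) = 7 + Z**2 + 12*Z
h = 45 (h = -3*5*(-3) = -15*(-3) = 45)
-76 + p(R(L(-3)))*h = -76 + (7 + (-(-5 - 1*(-3)))**2 + 12*(-(-5 - 1*(-3))))*45 = -76 + (7 + (-(-5 + 3))**2 + 12*(-(-5 + 3)))*45 = -76 + (7 + (-1*(-2))**2 + 12*(-1*(-2)))*45 = -76 + (7 + 2**2 + 12*2)*45 = -76 + (7 + 4 + 24)*45 = -76 + 35*45 = -76 + 1575 = 1499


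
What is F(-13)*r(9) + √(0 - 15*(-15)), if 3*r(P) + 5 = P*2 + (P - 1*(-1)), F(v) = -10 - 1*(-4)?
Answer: -31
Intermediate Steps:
F(v) = -6 (F(v) = -10 + 4 = -6)
r(P) = -4/3 + P (r(P) = -5/3 + (P*2 + (P - 1*(-1)))/3 = -5/3 + (2*P + (P + 1))/3 = -5/3 + (2*P + (1 + P))/3 = -5/3 + (1 + 3*P)/3 = -5/3 + (⅓ + P) = -4/3 + P)
F(-13)*r(9) + √(0 - 15*(-15)) = -6*(-4/3 + 9) + √(0 - 15*(-15)) = -6*23/3 + √(0 + 225) = -46 + √225 = -46 + 15 = -31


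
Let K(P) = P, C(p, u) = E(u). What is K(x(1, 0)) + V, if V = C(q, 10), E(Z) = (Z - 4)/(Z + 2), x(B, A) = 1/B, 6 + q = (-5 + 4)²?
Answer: 3/2 ≈ 1.5000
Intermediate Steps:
q = -5 (q = -6 + (-5 + 4)² = -6 + (-1)² = -6 + 1 = -5)
E(Z) = (-4 + Z)/(2 + Z)
C(p, u) = (-4 + u)/(2 + u)
V = ½ (V = (-4 + 10)/(2 + 10) = 6/12 = (1/12)*6 = ½ ≈ 0.50000)
K(x(1, 0)) + V = 1/1 + ½ = 1 + ½ = 3/2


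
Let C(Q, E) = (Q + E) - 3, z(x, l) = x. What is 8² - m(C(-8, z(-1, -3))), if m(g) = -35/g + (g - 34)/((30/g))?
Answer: 2561/60 ≈ 42.683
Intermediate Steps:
C(Q, E) = -3 + E + Q (C(Q, E) = (E + Q) - 3 = -3 + E + Q)
m(g) = -35/g + g*(-34 + g)/30 (m(g) = -35/g + (-34 + g)*(g/30) = -35/g + g*(-34 + g)/30)
8² - m(C(-8, z(-1, -3))) = 8² - (-1050 + (-3 - 1 - 8)²*(-34 + (-3 - 1 - 8)))/(30*(-3 - 1 - 8)) = 64 - (-1050 + (-12)²*(-34 - 12))/(30*(-12)) = 64 - (-1)*(-1050 + 144*(-46))/(30*12) = 64 - (-1)*(-1050 - 6624)/(30*12) = 64 - (-1)*(-7674)/(30*12) = 64 - 1*1279/60 = 64 - 1279/60 = 2561/60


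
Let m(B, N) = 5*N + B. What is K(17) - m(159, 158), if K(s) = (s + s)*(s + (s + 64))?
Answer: 2383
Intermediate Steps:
m(B, N) = B + 5*N
K(s) = 2*s*(64 + 2*s) (K(s) = (2*s)*(s + (64 + s)) = (2*s)*(64 + 2*s) = 2*s*(64 + 2*s))
K(17) - m(159, 158) = 4*17*(32 + 17) - (159 + 5*158) = 4*17*49 - (159 + 790) = 3332 - 1*949 = 3332 - 949 = 2383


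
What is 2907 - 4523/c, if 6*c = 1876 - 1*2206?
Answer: 164408/55 ≈ 2989.2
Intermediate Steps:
c = -55 (c = (1876 - 1*2206)/6 = (1876 - 2206)/6 = (⅙)*(-330) = -55)
2907 - 4523/c = 2907 - 4523/(-55) = 2907 - 4523*(-1)/55 = 2907 - 1*(-4523/55) = 2907 + 4523/55 = 164408/55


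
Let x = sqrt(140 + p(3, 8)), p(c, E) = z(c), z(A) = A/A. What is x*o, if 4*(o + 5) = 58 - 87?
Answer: -49*sqrt(141)/4 ≈ -145.46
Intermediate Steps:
z(A) = 1
p(c, E) = 1
x = sqrt(141) (x = sqrt(140 + 1) = sqrt(141) ≈ 11.874)
o = -49/4 (o = -5 + (58 - 87)/4 = -5 + (1/4)*(-29) = -5 - 29/4 = -49/4 ≈ -12.250)
x*o = sqrt(141)*(-49/4) = -49*sqrt(141)/4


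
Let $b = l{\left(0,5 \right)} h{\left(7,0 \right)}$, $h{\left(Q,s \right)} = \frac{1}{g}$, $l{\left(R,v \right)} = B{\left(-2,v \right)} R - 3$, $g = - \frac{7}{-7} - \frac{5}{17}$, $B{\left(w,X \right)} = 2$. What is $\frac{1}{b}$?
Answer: $- \frac{4}{17} \approx -0.23529$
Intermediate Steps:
$g = \frac{12}{17}$ ($g = \left(-7\right) \left(- \frac{1}{7}\right) - \frac{5}{17} = 1 - \frac{5}{17} = \frac{12}{17} \approx 0.70588$)
$l{\left(R,v \right)} = -3 + 2 R$ ($l{\left(R,v \right)} = 2 R - 3 = -3 + 2 R$)
$h{\left(Q,s \right)} = \frac{17}{12}$ ($h{\left(Q,s \right)} = \frac{1}{\frac{12}{17}} = \frac{17}{12}$)
$b = - \frac{17}{4}$ ($b = \left(-3 + 2 \cdot 0\right) \frac{17}{12} = \left(-3 + 0\right) \frac{17}{12} = \left(-3\right) \frac{17}{12} = - \frac{17}{4} \approx -4.25$)
$\frac{1}{b} = \frac{1}{- \frac{17}{4}} = - \frac{4}{17}$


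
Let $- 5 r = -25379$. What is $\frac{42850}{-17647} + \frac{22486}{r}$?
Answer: $\frac{896562060}{447863213} \approx 2.0019$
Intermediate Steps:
$r = \frac{25379}{5}$ ($r = \left(- \frac{1}{5}\right) \left(-25379\right) = \frac{25379}{5} \approx 5075.8$)
$\frac{42850}{-17647} + \frac{22486}{r} = \frac{42850}{-17647} + \frac{22486}{\frac{25379}{5}} = 42850 \left(- \frac{1}{17647}\right) + 22486 \cdot \frac{5}{25379} = - \frac{42850}{17647} + \frac{112430}{25379} = \frac{896562060}{447863213}$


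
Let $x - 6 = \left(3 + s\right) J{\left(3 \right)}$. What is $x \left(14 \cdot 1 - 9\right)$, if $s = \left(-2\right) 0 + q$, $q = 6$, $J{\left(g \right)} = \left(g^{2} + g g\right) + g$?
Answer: $975$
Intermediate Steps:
$J{\left(g \right)} = g + 2 g^{2}$ ($J{\left(g \right)} = \left(g^{2} + g^{2}\right) + g = 2 g^{2} + g = g + 2 g^{2}$)
$s = 6$ ($s = \left(-2\right) 0 + 6 = 0 + 6 = 6$)
$x = 195$ ($x = 6 + \left(3 + 6\right) 3 \left(1 + 2 \cdot 3\right) = 6 + 9 \cdot 3 \left(1 + 6\right) = 6 + 9 \cdot 3 \cdot 7 = 6 + 9 \cdot 21 = 6 + 189 = 195$)
$x \left(14 \cdot 1 - 9\right) = 195 \left(14 \cdot 1 - 9\right) = 195 \left(14 - 9\right) = 195 \cdot 5 = 975$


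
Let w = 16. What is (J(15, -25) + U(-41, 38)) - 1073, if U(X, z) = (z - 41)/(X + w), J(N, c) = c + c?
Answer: -28072/25 ≈ -1122.9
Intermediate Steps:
J(N, c) = 2*c
U(X, z) = (-41 + z)/(16 + X) (U(X, z) = (z - 41)/(X + 16) = (-41 + z)/(16 + X))
(J(15, -25) + U(-41, 38)) - 1073 = (2*(-25) + (-41 + 38)/(16 - 41)) - 1073 = (-50 - 3/(-25)) - 1073 = (-50 - 1/25*(-3)) - 1073 = (-50 + 3/25) - 1073 = -1247/25 - 1073 = -28072/25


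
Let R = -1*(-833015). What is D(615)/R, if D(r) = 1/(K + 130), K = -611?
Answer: -1/400680215 ≈ -2.4958e-9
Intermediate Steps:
D(r) = -1/481 (D(r) = 1/(-611 + 130) = 1/(-481) = -1/481)
R = 833015
D(615)/R = -1/481/833015 = -1/481*1/833015 = -1/400680215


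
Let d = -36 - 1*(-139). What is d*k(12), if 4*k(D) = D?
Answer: 309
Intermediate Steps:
k(D) = D/4
d = 103 (d = -36 + 139 = 103)
d*k(12) = 103*((1/4)*12) = 103*3 = 309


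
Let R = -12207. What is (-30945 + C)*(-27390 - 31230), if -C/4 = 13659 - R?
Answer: 7879055580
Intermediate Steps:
C = -103464 (C = -4*(13659 - 1*(-12207)) = -4*(13659 + 12207) = -4*25866 = -103464)
(-30945 + C)*(-27390 - 31230) = (-30945 - 103464)*(-27390 - 31230) = -134409*(-58620) = 7879055580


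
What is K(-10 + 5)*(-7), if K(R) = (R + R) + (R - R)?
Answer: 70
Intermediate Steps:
K(R) = 2*R (K(R) = 2*R + 0 = 2*R)
K(-10 + 5)*(-7) = (2*(-10 + 5))*(-7) = (2*(-5))*(-7) = -10*(-7) = 70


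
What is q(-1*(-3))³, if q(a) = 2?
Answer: 8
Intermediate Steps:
q(-1*(-3))³ = 2³ = 8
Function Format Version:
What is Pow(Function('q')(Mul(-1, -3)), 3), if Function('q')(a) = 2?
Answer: 8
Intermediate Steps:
Pow(Function('q')(Mul(-1, -3)), 3) = Pow(2, 3) = 8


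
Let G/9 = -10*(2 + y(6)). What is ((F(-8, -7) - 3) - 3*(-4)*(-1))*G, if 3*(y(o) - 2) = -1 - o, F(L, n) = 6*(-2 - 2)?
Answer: 5850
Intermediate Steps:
F(L, n) = -24 (F(L, n) = 6*(-4) = -24)
y(o) = 5/3 - o/3 (y(o) = 2 + (-1 - o)/3 = 2 + (-1/3 - o/3) = 5/3 - o/3)
G = -150 (G = 9*(-10*(2 + (5/3 - 1/3*6))) = 9*(-10*(2 + (5/3 - 2))) = 9*(-10*(2 - 1/3)) = 9*(-10*5/3) = 9*(-50/3) = -150)
((F(-8, -7) - 3) - 3*(-4)*(-1))*G = ((-24 - 3) - 3*(-4)*(-1))*(-150) = (-27 + 12*(-1))*(-150) = (-27 - 12)*(-150) = -39*(-150) = 5850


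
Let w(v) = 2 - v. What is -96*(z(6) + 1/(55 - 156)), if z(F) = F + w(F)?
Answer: -19296/101 ≈ -191.05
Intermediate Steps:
z(F) = 2 (z(F) = F + (2 - F) = 2)
-96*(z(6) + 1/(55 - 156)) = -96*(2 + 1/(55 - 156)) = -96*(2 + 1/(-101)) = -96*(2 - 1/101) = -96*201/101 = -19296/101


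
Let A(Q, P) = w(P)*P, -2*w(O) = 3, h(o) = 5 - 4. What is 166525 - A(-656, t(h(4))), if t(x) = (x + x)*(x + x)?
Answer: 166531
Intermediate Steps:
h(o) = 1
w(O) = -3/2 (w(O) = -½*3 = -3/2)
t(x) = 4*x² (t(x) = (2*x)*(2*x) = 4*x²)
A(Q, P) = -3*P/2
166525 - A(-656, t(h(4))) = 166525 - (-3)*4*1²/2 = 166525 - (-3)*4*1/2 = 166525 - (-3)*4/2 = 166525 - 1*(-6) = 166525 + 6 = 166531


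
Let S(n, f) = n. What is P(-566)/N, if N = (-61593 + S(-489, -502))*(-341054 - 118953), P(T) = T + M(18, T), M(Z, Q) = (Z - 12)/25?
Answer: -7072/356976932175 ≈ -1.9811e-8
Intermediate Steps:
M(Z, Q) = -12/25 + Z/25 (M(Z, Q) = (-12 + Z)*(1/25) = -12/25 + Z/25)
P(T) = 6/25 + T (P(T) = T + (-12/25 + (1/25)*18) = T + (-12/25 + 18/25) = T + 6/25 = 6/25 + T)
N = 28558154574 (N = (-61593 - 489)*(-341054 - 118953) = -62082*(-460007) = 28558154574)
P(-566)/N = (6/25 - 566)/28558154574 = -14144/25*1/28558154574 = -7072/356976932175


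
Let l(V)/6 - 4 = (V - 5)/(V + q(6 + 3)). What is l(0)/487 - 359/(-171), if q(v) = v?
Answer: 178367/83277 ≈ 2.1419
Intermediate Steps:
l(V) = 24 + 6*(-5 + V)/(9 + V) (l(V) = 24 + 6*((V - 5)/(V + (6 + 3))) = 24 + 6*((-5 + V)/(V + 9)) = 24 + 6*((-5 + V)/(9 + V)) = 24 + 6*(-5 + V)/(9 + V))
l(0)/487 - 359/(-171) = (6*(31 + 5*0)/(9 + 0))/487 - 359/(-171) = (6*(31 + 0)/9)*(1/487) - 359*(-1/171) = (6*(⅑)*31)*(1/487) + 359/171 = (62/3)*(1/487) + 359/171 = 62/1461 + 359/171 = 178367/83277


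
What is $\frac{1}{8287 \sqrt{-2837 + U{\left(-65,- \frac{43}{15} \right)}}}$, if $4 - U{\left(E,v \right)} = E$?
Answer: $- \frac{i \sqrt{173}}{5734604} \approx - 2.2936 \cdot 10^{-6} i$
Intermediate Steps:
$U{\left(E,v \right)} = 4 - E$
$\frac{1}{8287 \sqrt{-2837 + U{\left(-65,- \frac{43}{15} \right)}}} = \frac{1}{8287 \sqrt{-2837 + \left(4 - -65\right)}} = \frac{1}{8287 \sqrt{-2837 + \left(4 + 65\right)}} = \frac{1}{8287 \sqrt{-2837 + 69}} = \frac{1}{8287 \sqrt{-2768}} = \frac{1}{8287 \cdot 4 i \sqrt{173}} = \frac{\left(- \frac{1}{692}\right) i \sqrt{173}}{8287} = - \frac{i \sqrt{173}}{5734604}$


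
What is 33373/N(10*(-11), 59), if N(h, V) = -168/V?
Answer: -1969007/168 ≈ -11720.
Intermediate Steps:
33373/N(10*(-11), 59) = 33373/((-168/59)) = 33373/((-168*1/59)) = 33373/(-168/59) = 33373*(-59/168) = -1969007/168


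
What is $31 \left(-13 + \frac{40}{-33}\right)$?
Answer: $- \frac{14539}{33} \approx -440.58$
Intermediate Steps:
$31 \left(-13 + \frac{40}{-33}\right) = 31 \left(-13 + 40 \left(- \frac{1}{33}\right)\right) = 31 \left(-13 - \frac{40}{33}\right) = 31 \left(- \frac{469}{33}\right) = - \frac{14539}{33}$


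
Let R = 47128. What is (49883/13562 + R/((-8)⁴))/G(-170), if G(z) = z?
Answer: -52716919/590218240 ≈ -0.089318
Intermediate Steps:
(49883/13562 + R/((-8)⁴))/G(-170) = (49883/13562 + 47128/((-8)⁴))/(-170) = (49883*(1/13562) + 47128/4096)*(-1/170) = (49883/13562 + 47128*(1/4096))*(-1/170) = (49883/13562 + 5891/512)*(-1/170) = (52716919/3471872)*(-1/170) = -52716919/590218240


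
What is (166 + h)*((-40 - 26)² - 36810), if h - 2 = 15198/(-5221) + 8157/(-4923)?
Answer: -15147701456958/2855887 ≈ -5.3040e+6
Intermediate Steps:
h = -22000495/8567661 (h = 2 + (15198/(-5221) + 8157/(-4923)) = 2 + (15198*(-1/5221) + 8157*(-1/4923)) = 2 + (-15198/5221 - 2719/1641) = 2 - 39135817/8567661 = -22000495/8567661 ≈ -2.5679)
(166 + h)*((-40 - 26)² - 36810) = (166 - 22000495/8567661)*((-40 - 26)² - 36810) = 1400231231*((-66)² - 36810)/8567661 = 1400231231*(4356 - 36810)/8567661 = (1400231231/8567661)*(-32454) = -15147701456958/2855887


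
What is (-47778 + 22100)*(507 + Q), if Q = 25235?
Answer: -661003076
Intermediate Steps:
(-47778 + 22100)*(507 + Q) = (-47778 + 22100)*(507 + 25235) = -25678*25742 = -661003076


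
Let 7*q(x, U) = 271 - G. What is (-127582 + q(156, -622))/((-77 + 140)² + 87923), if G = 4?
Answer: -892807/643244 ≈ -1.3880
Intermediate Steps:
q(x, U) = 267/7 (q(x, U) = (271 - 1*4)/7 = (271 - 4)/7 = (⅐)*267 = 267/7)
(-127582 + q(156, -622))/((-77 + 140)² + 87923) = (-127582 + 267/7)/((-77 + 140)² + 87923) = -892807/(7*(63² + 87923)) = -892807/(7*(3969 + 87923)) = -892807/7/91892 = -892807/7*1/91892 = -892807/643244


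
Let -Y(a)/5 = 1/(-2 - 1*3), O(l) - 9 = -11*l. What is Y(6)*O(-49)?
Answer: 548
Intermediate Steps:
O(l) = 9 - 11*l
Y(a) = 1 (Y(a) = -5/(-2 - 1*3) = -5/(-2 - 3) = -5/(-5) = -5*(-1/5) = 1)
Y(6)*O(-49) = 1*(9 - 11*(-49)) = 1*(9 + 539) = 1*548 = 548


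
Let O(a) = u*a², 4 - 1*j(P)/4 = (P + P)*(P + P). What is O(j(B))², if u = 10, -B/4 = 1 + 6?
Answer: 2463354859821465600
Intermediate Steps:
B = -28 (B = -4*(1 + 6) = -4*7 = -28)
j(P) = 16 - 16*P² (j(P) = 16 - 4*(P + P)*(P + P) = 16 - 4*2*P*2*P = 16 - 16*P²)
O(a) = 10*a²
O(j(B))² = (10*(16 - 16*(-28)²)²)² = (10*(16 - 16*784)²)² = (10*(16 - 12544)²)² = (10*(-12528)²)² = (10*156950784)² = 1569507840² = 2463354859821465600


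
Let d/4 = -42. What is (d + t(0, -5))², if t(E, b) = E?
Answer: 28224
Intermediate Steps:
d = -168 (d = 4*(-42) = -168)
(d + t(0, -5))² = (-168 + 0)² = (-168)² = 28224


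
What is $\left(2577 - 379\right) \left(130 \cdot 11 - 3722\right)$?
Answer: $-5037816$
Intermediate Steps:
$\left(2577 - 379\right) \left(130 \cdot 11 - 3722\right) = 2198 \left(1430 - 3722\right) = 2198 \left(-2292\right) = -5037816$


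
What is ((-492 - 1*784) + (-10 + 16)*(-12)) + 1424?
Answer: 76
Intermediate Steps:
((-492 - 1*784) + (-10 + 16)*(-12)) + 1424 = ((-492 - 784) + 6*(-12)) + 1424 = (-1276 - 72) + 1424 = -1348 + 1424 = 76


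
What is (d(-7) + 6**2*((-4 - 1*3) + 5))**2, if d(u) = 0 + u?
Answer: 6241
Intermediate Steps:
d(u) = u
(d(-7) + 6**2*((-4 - 1*3) + 5))**2 = (-7 + 6**2*((-4 - 1*3) + 5))**2 = (-7 + 36*((-4 - 3) + 5))**2 = (-7 + 36*(-7 + 5))**2 = (-7 + 36*(-2))**2 = (-7 - 72)**2 = (-79)**2 = 6241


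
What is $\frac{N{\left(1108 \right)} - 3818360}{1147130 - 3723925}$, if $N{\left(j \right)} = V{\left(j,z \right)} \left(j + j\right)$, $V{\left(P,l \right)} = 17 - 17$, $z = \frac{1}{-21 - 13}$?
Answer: $\frac{58744}{39643} \approx 1.4818$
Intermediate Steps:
$z = - \frac{1}{34}$ ($z = \frac{1}{-34} = - \frac{1}{34} \approx -0.029412$)
$V{\left(P,l \right)} = 0$ ($V{\left(P,l \right)} = 17 - 17 = 0$)
$N{\left(j \right)} = 0$ ($N{\left(j \right)} = 0 \left(j + j\right) = 0 \cdot 2 j = 0$)
$\frac{N{\left(1108 \right)} - 3818360}{1147130 - 3723925} = \frac{0 - 3818360}{1147130 - 3723925} = - \frac{3818360}{-2576795} = \left(-3818360\right) \left(- \frac{1}{2576795}\right) = \frac{58744}{39643}$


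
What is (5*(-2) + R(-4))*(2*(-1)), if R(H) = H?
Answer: 28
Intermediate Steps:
(5*(-2) + R(-4))*(2*(-1)) = (5*(-2) - 4)*(2*(-1)) = (-10 - 4)*(-2) = -14*(-2) = 28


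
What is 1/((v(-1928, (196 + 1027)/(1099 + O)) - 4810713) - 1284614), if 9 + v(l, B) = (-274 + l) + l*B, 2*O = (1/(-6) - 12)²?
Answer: -84457/515149538834 ≈ -1.6395e-7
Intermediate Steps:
O = 5329/72 (O = (1/(-6) - 12)²/2 = (-⅙ - 12)²/2 = (-73/6)²/2 = (½)*(5329/36) = 5329/72 ≈ 74.014)
v(l, B) = -283 + l + B*l (v(l, B) = -9 + ((-274 + l) + l*B) = -9 + ((-274 + l) + B*l) = -9 + (-274 + l + B*l) = -283 + l + B*l)
1/((v(-1928, (196 + 1027)/(1099 + O)) - 4810713) - 1284614) = 1/(((-283 - 1928 + ((196 + 1027)/(1099 + 5329/72))*(-1928)) - 4810713) - 1284614) = 1/(((-283 - 1928 + (1223/(84457/72))*(-1928)) - 4810713) - 1284614) = 1/(((-283 - 1928 + (1223*(72/84457))*(-1928)) - 4810713) - 1284614) = 1/(((-283 - 1928 + (88056/84457)*(-1928)) - 4810713) - 1284614) = 1/(((-283 - 1928 - 169771968/84457) - 4810713) - 1284614) = 1/((-356506395/84457 - 4810713) - 1284614) = 1/(-406654894236/84457 - 1284614) = 1/(-515149538834/84457) = -84457/515149538834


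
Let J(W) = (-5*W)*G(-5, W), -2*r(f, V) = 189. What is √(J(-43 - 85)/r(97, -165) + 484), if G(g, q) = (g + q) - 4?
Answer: 2*√1400889/63 ≈ 37.574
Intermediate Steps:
G(g, q) = -4 + g + q
r(f, V) = -189/2 (r(f, V) = -½*189 = -189/2)
J(W) = -5*W*(-9 + W) (J(W) = (-5*W)*(-4 - 5 + W) = (-5*W)*(-9 + W) = -5*W*(-9 + W))
√(J(-43 - 85)/r(97, -165) + 484) = √((5*(-43 - 85)*(9 - (-43 - 85)))/(-189/2) + 484) = √((5*(-128)*(9 - 1*(-128)))*(-2/189) + 484) = √((5*(-128)*(9 + 128))*(-2/189) + 484) = √((5*(-128)*137)*(-2/189) + 484) = √(-87680*(-2/189) + 484) = √(175360/189 + 484) = √(266836/189) = 2*√1400889/63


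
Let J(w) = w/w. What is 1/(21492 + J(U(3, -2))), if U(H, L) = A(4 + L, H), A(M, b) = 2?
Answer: 1/21493 ≈ 4.6527e-5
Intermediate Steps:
U(H, L) = 2
J(w) = 1
1/(21492 + J(U(3, -2))) = 1/(21492 + 1) = 1/21493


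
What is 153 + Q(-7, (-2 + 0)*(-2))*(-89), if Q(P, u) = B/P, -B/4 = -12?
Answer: 5343/7 ≈ 763.29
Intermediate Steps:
B = 48 (B = -4*(-12) = 48)
Q(P, u) = 48/P
153 + Q(-7, (-2 + 0)*(-2))*(-89) = 153 + (48/(-7))*(-89) = 153 + (48*(-⅐))*(-89) = 153 - 48/7*(-89) = 153 + 4272/7 = 5343/7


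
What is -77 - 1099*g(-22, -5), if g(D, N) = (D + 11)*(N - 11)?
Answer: -193501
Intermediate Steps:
g(D, N) = (-11 + N)*(11 + D) (g(D, N) = (11 + D)*(-11 + N) = (-11 + N)*(11 + D))
-77 - 1099*g(-22, -5) = -77 - 1099*(-121 - 11*(-22) + 11*(-5) - 22*(-5)) = -77 - 1099*(-121 + 242 - 55 + 110) = -77 - 1099*176 = -77 - 193424 = -193501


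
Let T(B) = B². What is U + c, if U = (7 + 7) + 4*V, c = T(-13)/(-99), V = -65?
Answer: -24523/99 ≈ -247.71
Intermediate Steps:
c = -169/99 (c = (-13)²/(-99) = -1/99*169 = -169/99 ≈ -1.7071)
U = -246 (U = (7 + 7) + 4*(-65) = 14 - 260 = -246)
U + c = -246 - 169/99 = -24523/99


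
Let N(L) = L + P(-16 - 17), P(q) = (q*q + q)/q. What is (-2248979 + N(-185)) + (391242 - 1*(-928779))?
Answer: -929175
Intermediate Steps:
P(q) = (q + q²)/q (P(q) = (q² + q)/q = (q + q²)/q)
N(L) = -32 + L (N(L) = L + (1 + (-16 - 17)) = L + (1 - 33) = L - 32 = -32 + L)
(-2248979 + N(-185)) + (391242 - 1*(-928779)) = (-2248979 + (-32 - 185)) + (391242 - 1*(-928779)) = (-2248979 - 217) + (391242 + 928779) = -2249196 + 1320021 = -929175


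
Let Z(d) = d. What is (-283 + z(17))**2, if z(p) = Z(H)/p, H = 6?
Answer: 23088025/289 ≈ 79889.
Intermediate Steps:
z(p) = 6/p
(-283 + z(17))**2 = (-283 + 6/17)**2 = (-4805/17)**2 = 23088025/289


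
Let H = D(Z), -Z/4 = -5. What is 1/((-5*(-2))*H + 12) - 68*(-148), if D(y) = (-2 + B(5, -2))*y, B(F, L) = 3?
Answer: 2133569/212 ≈ 10064.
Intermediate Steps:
Z = 20 (Z = -4*(-5) = 20)
D(y) = y (D(y) = (-2 + 3)*y = 1*y = y)
H = 20
1/((-5*(-2))*H + 12) - 68*(-148) = 1/(-5*(-2)*20 + 12) - 68*(-148) = 1/(10*20 + 12) + 10064 = 1/(200 + 12) + 10064 = 1/212 + 10064 = 2133569/212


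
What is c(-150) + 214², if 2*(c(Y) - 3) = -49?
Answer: 91549/2 ≈ 45775.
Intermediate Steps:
c(Y) = -43/2 (c(Y) = 3 + (½)*(-49) = 3 - 49/2 = -43/2)
c(-150) + 214² = -43/2 + 214² = -43/2 + 45796 = 91549/2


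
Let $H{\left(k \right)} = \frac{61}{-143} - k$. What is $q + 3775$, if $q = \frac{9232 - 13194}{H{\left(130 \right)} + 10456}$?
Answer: $\frac{5573436109}{1476557} \approx 3774.6$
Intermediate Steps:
$H{\left(k \right)} = - \frac{61}{143} - k$ ($H{\left(k \right)} = 61 \left(- \frac{1}{143}\right) - k = - \frac{61}{143} - k$)
$q = - \frac{566566}{1476557}$ ($q = \frac{9232 - 13194}{\left(- \frac{61}{143} - 130\right) + 10456} = - \frac{3962}{\left(- \frac{61}{143} - 130\right) + 10456} = - \frac{3962}{- \frac{18651}{143} + 10456} = - \frac{3962}{\frac{1476557}{143}} = \left(-3962\right) \frac{143}{1476557} = - \frac{566566}{1476557} \approx -0.38371$)
$q + 3775 = - \frac{566566}{1476557} + 3775 = \frac{5573436109}{1476557}$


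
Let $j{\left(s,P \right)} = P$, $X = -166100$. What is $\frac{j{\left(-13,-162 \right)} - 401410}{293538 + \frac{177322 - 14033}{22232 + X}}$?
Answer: $- \frac{57773360496}{42230561695} \approx -1.368$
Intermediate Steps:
$\frac{j{\left(-13,-162 \right)} - 401410}{293538 + \frac{177322 - 14033}{22232 + X}} = \frac{-162 - 401410}{293538 + \frac{177322 - 14033}{22232 - 166100}} = - \frac{401572}{293538 + \frac{163289}{-143868}} = - \frac{401572}{293538 + 163289 \left(- \frac{1}{143868}\right)} = - \frac{401572}{293538 - \frac{163289}{143868}} = - \frac{401572}{\frac{42230561695}{143868}} = \left(-401572\right) \frac{143868}{42230561695} = - \frac{57773360496}{42230561695}$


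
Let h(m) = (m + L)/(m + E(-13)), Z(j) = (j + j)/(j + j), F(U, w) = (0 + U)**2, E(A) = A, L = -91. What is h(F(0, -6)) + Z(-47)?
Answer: 8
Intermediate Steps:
F(U, w) = U**2
Z(j) = 1 (Z(j) = (2*j)/((2*j)) = (2*j)*(1/(2*j)) = 1)
h(m) = (-91 + m)/(-13 + m) (h(m) = (m - 91)/(m - 13) = (-91 + m)/(-13 + m))
h(F(0, -6)) + Z(-47) = (-91 + 0**2)/(-13 + 0**2) + 1 = (-91 + 0)/(-13 + 0) + 1 = -91/(-13) + 1 = -1/13*(-91) + 1 = 7 + 1 = 8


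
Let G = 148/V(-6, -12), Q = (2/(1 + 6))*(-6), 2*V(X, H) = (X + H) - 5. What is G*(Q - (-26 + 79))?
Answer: 113368/161 ≈ 704.15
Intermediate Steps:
V(X, H) = -5/2 + H/2 + X/2 (V(X, H) = ((X + H) - 5)/2 = ((H + X) - 5)/2 = (-5 + H + X)/2 = -5/2 + H/2 + X/2)
Q = -12/7 (Q = (2/7)*(-6) = -12/7 ≈ -1.7143)
G = -296/23 (G = 148/(-5/2 + (1/2)*(-12) + (1/2)*(-6)) = 148/(-5/2 - 6 - 3) = 148/(-23/2) = 148*(-2/23) = -296/23 ≈ -12.870)
G*(Q - (-26 + 79)) = -296*(-12/7 - (-26 + 79))/23 = -296*(-12/7 - 1*53)/23 = -296*(-12/7 - 53)/23 = -296/23*(-383/7) = 113368/161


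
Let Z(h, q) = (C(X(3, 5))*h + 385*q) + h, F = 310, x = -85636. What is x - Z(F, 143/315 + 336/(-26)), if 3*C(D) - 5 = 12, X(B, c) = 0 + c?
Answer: -9699541/117 ≈ -82902.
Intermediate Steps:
X(B, c) = c
C(D) = 17/3 (C(D) = 5/3 + (1/3)*12 = 5/3 + 4 = 17/3)
Z(h, q) = 385*q + 20*h/3 (Z(h, q) = (17*h/3 + 385*q) + h = (385*q + 17*h/3) + h = 385*q + 20*h/3)
x - Z(F, 143/315 + 336/(-26)) = -85636 - (385*(143/315 + 336/(-26)) + (20/3)*310) = -85636 - (385*(143*(1/315) + 336*(-1/26)) + 6200/3) = -85636 - (385*(143/315 - 168/13) + 6200/3) = -85636 - (385*(-51061/4095) + 6200/3) = -85636 - (-561671/117 + 6200/3) = -85636 - 1*(-319871/117) = -85636 + 319871/117 = -9699541/117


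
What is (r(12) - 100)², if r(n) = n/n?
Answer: 9801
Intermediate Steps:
r(n) = 1
(r(12) - 100)² = (1 - 100)² = (-99)² = 9801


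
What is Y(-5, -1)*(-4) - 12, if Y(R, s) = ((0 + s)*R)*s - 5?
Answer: 28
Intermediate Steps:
Y(R, s) = -5 + R*s² (Y(R, s) = (s*R)*s - 5 = (R*s)*s - 5 = R*s² - 5 = -5 + R*s²)
Y(-5, -1)*(-4) - 12 = (-5 - 5*(-1)²)*(-4) - 12 = (-5 - 5*1)*(-4) - 12 = (-5 - 5)*(-4) - 12 = -10*(-4) - 12 = 40 - 12 = 28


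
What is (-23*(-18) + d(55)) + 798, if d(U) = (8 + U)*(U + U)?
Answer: 8142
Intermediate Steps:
d(U) = 2*U*(8 + U) (d(U) = (8 + U)*(2*U) = 2*U*(8 + U))
(-23*(-18) + d(55)) + 798 = (-23*(-18) + 2*55*(8 + 55)) + 798 = (414 + 2*55*63) + 798 = (414 + 6930) + 798 = 7344 + 798 = 8142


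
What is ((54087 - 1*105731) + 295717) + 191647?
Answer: 435720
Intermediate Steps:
((54087 - 1*105731) + 295717) + 191647 = ((54087 - 105731) + 295717) + 191647 = (-51644 + 295717) + 191647 = 244073 + 191647 = 435720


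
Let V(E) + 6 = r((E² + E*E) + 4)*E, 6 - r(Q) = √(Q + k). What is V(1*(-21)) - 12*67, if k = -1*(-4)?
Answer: -936 + 21*√890 ≈ -309.51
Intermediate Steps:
k = 4
r(Q) = 6 - √(4 + Q) (r(Q) = 6 - √(Q + 4) = 6 - √(4 + Q))
V(E) = -6 + E*(6 - √(8 + 2*E²)) (V(E) = -6 + (6 - √(4 + ((E² + E*E) + 4)))*E = -6 + (6 - √(4 + ((E² + E²) + 4)))*E = -6 + (6 - √(4 + (2*E² + 4)))*E = -6 + (6 - √(4 + (4 + 2*E²)))*E = -6 + (6 - √(8 + 2*E²))*E = -6 + E*(6 - √(8 + 2*E²)))
V(1*(-21)) - 12*67 = (-6 - 1*(-21)*(-6 + √(8 + 2*(1*(-21))²))) - 12*67 = (-6 - 1*(-21)*(-6 + √(8 + 2*(-21)²))) - 804 = (-6 - 1*(-21)*(-6 + √(8 + 2*441))) - 804 = (-6 - 1*(-21)*(-6 + √(8 + 882))) - 804 = (-6 - 1*(-21)*(-6 + √890)) - 804 = (-6 + (-126 + 21*√890)) - 804 = (-132 + 21*√890) - 804 = -936 + 21*√890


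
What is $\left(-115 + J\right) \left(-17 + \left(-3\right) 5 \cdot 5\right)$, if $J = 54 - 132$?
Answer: $17756$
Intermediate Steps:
$J = -78$ ($J = 54 - 132 = -78$)
$\left(-115 + J\right) \left(-17 + \left(-3\right) 5 \cdot 5\right) = \left(-115 - 78\right) \left(-17 + \left(-3\right) 5 \cdot 5\right) = - 193 \left(-17 - 75\right) = \left(-193\right) \left(-92\right) = 17756$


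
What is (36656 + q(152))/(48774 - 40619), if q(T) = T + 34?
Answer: 36842/8155 ≈ 4.5177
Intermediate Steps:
q(T) = 34 + T
(36656 + q(152))/(48774 - 40619) = (36656 + (34 + 152))/(48774 - 40619) = (36656 + 186)/8155 = 36842*(1/8155) = 36842/8155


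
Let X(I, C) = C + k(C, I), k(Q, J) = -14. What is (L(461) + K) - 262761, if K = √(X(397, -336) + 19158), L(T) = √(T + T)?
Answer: -262761 + √922 + 2*√4702 ≈ -2.6259e+5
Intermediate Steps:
L(T) = √2*√T (L(T) = √(2*T) = √2*√T)
X(I, C) = -14 + C (X(I, C) = C - 14 = -14 + C)
K = 2*√4702 (K = √((-14 - 336) + 19158) = √(-350 + 19158) = √18808 = 2*√4702 ≈ 137.14)
(L(461) + K) - 262761 = (√2*√461 + 2*√4702) - 262761 = (√922 + 2*√4702) - 262761 = -262761 + √922 + 2*√4702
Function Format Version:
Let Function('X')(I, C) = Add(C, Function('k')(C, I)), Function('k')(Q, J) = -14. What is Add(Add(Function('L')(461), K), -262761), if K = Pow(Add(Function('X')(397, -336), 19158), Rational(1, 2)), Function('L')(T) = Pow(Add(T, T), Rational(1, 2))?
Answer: Add(-262761, Pow(922, Rational(1, 2)), Mul(2, Pow(4702, Rational(1, 2)))) ≈ -2.6259e+5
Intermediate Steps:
Function('L')(T) = Mul(Pow(2, Rational(1, 2)), Pow(T, Rational(1, 2))) (Function('L')(T) = Pow(Mul(2, T), Rational(1, 2)) = Mul(Pow(2, Rational(1, 2)), Pow(T, Rational(1, 2))))
Function('X')(I, C) = Add(-14, C) (Function('X')(I, C) = Add(C, -14) = Add(-14, C))
K = Mul(2, Pow(4702, Rational(1, 2))) (K = Pow(Add(Add(-14, -336), 19158), Rational(1, 2)) = Pow(Add(-350, 19158), Rational(1, 2)) = Pow(18808, Rational(1, 2)) = Mul(2, Pow(4702, Rational(1, 2))) ≈ 137.14)
Add(Add(Function('L')(461), K), -262761) = Add(Add(Mul(Pow(2, Rational(1, 2)), Pow(461, Rational(1, 2))), Mul(2, Pow(4702, Rational(1, 2)))), -262761) = Add(Add(Pow(922, Rational(1, 2)), Mul(2, Pow(4702, Rational(1, 2)))), -262761) = Add(-262761, Pow(922, Rational(1, 2)), Mul(2, Pow(4702, Rational(1, 2))))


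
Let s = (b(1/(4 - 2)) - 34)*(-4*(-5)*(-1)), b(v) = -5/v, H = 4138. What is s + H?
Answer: 5018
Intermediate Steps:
s = 880 (s = (-5/(1/(4 - 2)) - 34)*(-4*(-5)*(-1)) = (-5/(1/2) - 34)*(20*(-1)) = (-5/½ - 34)*(-20) = (-5*2 - 34)*(-20) = (-10 - 34)*(-20) = -44*(-20) = 880)
s + H = 880 + 4138 = 5018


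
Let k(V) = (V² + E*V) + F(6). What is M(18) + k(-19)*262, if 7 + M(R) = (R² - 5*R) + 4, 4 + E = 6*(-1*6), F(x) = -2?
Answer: 293409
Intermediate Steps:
E = -40 (E = -4 + 6*(-1*6) = -4 + 6*(-6) = -4 - 36 = -40)
M(R) = -3 + R² - 5*R (M(R) = -7 + ((R² - 5*R) + 4) = -7 + (4 + R² - 5*R) = -3 + R² - 5*R)
k(V) = -2 + V² - 40*V (k(V) = (V² - 40*V) - 2 = -2 + V² - 40*V)
M(18) + k(-19)*262 = (-3 + 18² - 5*18) + (-2 + (-19)² - 40*(-19))*262 = (-3 + 324 - 90) + (-2 + 361 + 760)*262 = 231 + 1119*262 = 231 + 293178 = 293409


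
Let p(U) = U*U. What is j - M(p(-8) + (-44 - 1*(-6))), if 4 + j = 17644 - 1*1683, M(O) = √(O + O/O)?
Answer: 15957 - 3*√3 ≈ 15952.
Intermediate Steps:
p(U) = U²
M(O) = √(1 + O) (M(O) = √(O + 1) = √(1 + O))
j = 15957 (j = -4 + (17644 - 1*1683) = -4 + (17644 - 1683) = -4 + 15961 = 15957)
j - M(p(-8) + (-44 - 1*(-6))) = 15957 - √(1 + ((-8)² + (-44 - 1*(-6)))) = 15957 - √(1 + (64 + (-44 + 6))) = 15957 - √(1 + (64 - 38)) = 15957 - √(1 + 26) = 15957 - √27 = 15957 - 3*√3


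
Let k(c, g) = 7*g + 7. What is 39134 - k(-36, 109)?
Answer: 38364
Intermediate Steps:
k(c, g) = 7 + 7*g
39134 - k(-36, 109) = 39134 - (7 + 7*109) = 39134 - (7 + 763) = 39134 - 1*770 = 39134 - 770 = 38364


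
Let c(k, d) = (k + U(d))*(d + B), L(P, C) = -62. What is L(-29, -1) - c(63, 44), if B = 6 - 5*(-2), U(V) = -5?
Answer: -3542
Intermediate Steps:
B = 16 (B = 6 + 10 = 16)
c(k, d) = (-5 + k)*(16 + d) (c(k, d) = (k - 5)*(d + 16) = (-5 + k)*(16 + d))
L(-29, -1) - c(63, 44) = -62 - (-80 - 5*44 + 16*63 + 44*63) = -62 - (-80 - 220 + 1008 + 2772) = -62 - 1*3480 = -62 - 3480 = -3542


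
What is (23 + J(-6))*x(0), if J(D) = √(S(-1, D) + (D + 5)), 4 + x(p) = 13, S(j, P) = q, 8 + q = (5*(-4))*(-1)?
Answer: 207 + 9*√11 ≈ 236.85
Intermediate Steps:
q = 12 (q = -8 + (5*(-4))*(-1) = -8 - 20*(-1) = -8 + 20 = 12)
S(j, P) = 12
x(p) = 9 (x(p) = -4 + 13 = 9)
J(D) = √(17 + D) (J(D) = √(12 + (D + 5)) = √(12 + (5 + D)) = √(17 + D))
(23 + J(-6))*x(0) = (23 + √(17 - 6))*9 = (23 + √11)*9 = 207 + 9*√11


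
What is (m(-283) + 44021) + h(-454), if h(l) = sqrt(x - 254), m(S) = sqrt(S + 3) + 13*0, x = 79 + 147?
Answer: 44021 + 2*I*sqrt(7) + 2*I*sqrt(70) ≈ 44021.0 + 22.025*I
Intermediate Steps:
x = 226
m(S) = sqrt(3 + S) (m(S) = sqrt(3 + S) + 0 = sqrt(3 + S))
h(l) = 2*I*sqrt(7) (h(l) = sqrt(226 - 254) = sqrt(-28) = 2*I*sqrt(7))
(m(-283) + 44021) + h(-454) = (sqrt(3 - 283) + 44021) + 2*I*sqrt(7) = (sqrt(-280) + 44021) + 2*I*sqrt(7) = (2*I*sqrt(70) + 44021) + 2*I*sqrt(7) = (44021 + 2*I*sqrt(70)) + 2*I*sqrt(7) = 44021 + 2*I*sqrt(7) + 2*I*sqrt(70)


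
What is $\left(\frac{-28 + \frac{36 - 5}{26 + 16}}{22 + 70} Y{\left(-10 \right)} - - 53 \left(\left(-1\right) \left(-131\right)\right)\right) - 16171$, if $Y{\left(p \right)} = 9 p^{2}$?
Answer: $- \frac{3057291}{322} \approx -9494.7$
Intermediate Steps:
$\left(\frac{-28 + \frac{36 - 5}{26 + 16}}{22 + 70} Y{\left(-10 \right)} - - 53 \left(\left(-1\right) \left(-131\right)\right)\right) - 16171 = \left(\frac{-28 + \frac{36 - 5}{26 + 16}}{22 + 70} \cdot 9 \left(-10\right)^{2} - - 53 \left(\left(-1\right) \left(-131\right)\right)\right) - 16171 = \left(\frac{-28 + \frac{31}{42}}{92} \cdot 9 \cdot 100 - \left(-53\right) 131\right) - 16171 = \left(\left(-28 + 31 \cdot \frac{1}{42}\right) \frac{1}{92} \cdot 900 - -6943\right) - 16171 = \left(\left(-28 + \frac{31}{42}\right) \frac{1}{92} \cdot 900 + 6943\right) - 16171 = \left(\left(- \frac{1145}{42}\right) \frac{1}{92} \cdot 900 + 6943\right) - 16171 = \left(\left(- \frac{1145}{3864}\right) 900 + 6943\right) - 16171 = \left(- \frac{85875}{322} + 6943\right) - 16171 = \frac{2149771}{322} - 16171 = - \frac{3057291}{322}$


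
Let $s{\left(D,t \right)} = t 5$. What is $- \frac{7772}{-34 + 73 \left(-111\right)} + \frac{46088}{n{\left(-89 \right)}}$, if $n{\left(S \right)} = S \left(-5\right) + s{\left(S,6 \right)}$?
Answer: $\frac{378709756}{3865075} \approx 97.983$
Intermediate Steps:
$s{\left(D,t \right)} = 5 t$
$n{\left(S \right)} = 30 - 5 S$ ($n{\left(S \right)} = S \left(-5\right) + 5 \cdot 6 = - 5 S + 30 = 30 - 5 S$)
$- \frac{7772}{-34 + 73 \left(-111\right)} + \frac{46088}{n{\left(-89 \right)}} = - \frac{7772}{-34 + 73 \left(-111\right)} + \frac{46088}{30 - -445} = - \frac{7772}{-34 - 8103} + \frac{46088}{30 + 445} = - \frac{7772}{-8137} + \frac{46088}{475} = \left(-7772\right) \left(- \frac{1}{8137}\right) + 46088 \cdot \frac{1}{475} = \frac{7772}{8137} + \frac{46088}{475} = \frac{378709756}{3865075}$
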